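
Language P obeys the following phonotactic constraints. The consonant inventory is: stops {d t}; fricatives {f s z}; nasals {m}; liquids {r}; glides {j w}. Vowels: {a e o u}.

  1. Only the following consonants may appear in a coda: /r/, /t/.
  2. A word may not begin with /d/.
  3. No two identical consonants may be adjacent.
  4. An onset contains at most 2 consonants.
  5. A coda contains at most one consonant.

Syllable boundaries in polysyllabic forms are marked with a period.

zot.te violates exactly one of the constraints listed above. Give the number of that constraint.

3

zot.te: adjacent identical consonants /tt/.
This is a violation of constraint 3: "No two identical consonants may be adjacent."
The remaining constraints (1, 2, 4, 5) are satisfied.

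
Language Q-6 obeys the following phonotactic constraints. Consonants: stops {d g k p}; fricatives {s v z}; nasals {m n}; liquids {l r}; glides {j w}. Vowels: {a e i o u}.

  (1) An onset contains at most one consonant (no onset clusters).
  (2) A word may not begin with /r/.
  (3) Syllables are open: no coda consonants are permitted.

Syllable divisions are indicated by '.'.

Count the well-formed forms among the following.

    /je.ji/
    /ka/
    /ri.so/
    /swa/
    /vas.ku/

2

/je.ji/ — σ1 onset /j/, coda /∅/ ok; σ2 onset /j/, coda /∅/ ok → well-formed
/ka/ — σ1 onset /k/, coda /∅/ ok → well-formed
/ri.so/ — violates constraint 2: word begins with /r/ → ill-formed
/swa/ — violates constraint 1: syllable 1 onset /sw/ has 2 consonants (> 1) → ill-formed
/vas.ku/ — violates constraint 3: syllable 1 coda /s/ has 1 consonant (> 0) → ill-formed
Well-formed: /je.ji/, /ka/ → 2.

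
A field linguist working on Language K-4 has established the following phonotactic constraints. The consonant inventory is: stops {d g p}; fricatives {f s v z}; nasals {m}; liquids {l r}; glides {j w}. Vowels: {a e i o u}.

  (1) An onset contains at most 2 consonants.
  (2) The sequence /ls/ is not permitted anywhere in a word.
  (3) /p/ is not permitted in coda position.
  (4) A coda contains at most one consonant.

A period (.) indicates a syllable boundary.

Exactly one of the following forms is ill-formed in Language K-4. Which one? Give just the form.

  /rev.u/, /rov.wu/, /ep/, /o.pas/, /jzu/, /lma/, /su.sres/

/rev.u/ — σ1 onset /r/, coda /v/ ok; σ2 onset /∅/, coda /∅/ ok → well-formed
/rov.wu/ — σ1 onset /r/, coda /v/ ok; σ2 onset /w/, coda /∅/ ok → well-formed
/ep/ — violates constraint 3: syllable 1 coda contains /p/ → ill-formed
/o.pas/ — σ1 onset /∅/, coda /∅/ ok; σ2 onset /p/, coda /s/ ok → well-formed
/jzu/ — σ1 onset /jz/ (2C), coda /∅/ ok → well-formed
/lma/ — σ1 onset /lm/ (2C), coda /∅/ ok → well-formed
/su.sres/ — σ1 onset /s/, coda /∅/ ok; σ2 onset /sr/ (2C), coda /s/ ok → well-formed

/ep/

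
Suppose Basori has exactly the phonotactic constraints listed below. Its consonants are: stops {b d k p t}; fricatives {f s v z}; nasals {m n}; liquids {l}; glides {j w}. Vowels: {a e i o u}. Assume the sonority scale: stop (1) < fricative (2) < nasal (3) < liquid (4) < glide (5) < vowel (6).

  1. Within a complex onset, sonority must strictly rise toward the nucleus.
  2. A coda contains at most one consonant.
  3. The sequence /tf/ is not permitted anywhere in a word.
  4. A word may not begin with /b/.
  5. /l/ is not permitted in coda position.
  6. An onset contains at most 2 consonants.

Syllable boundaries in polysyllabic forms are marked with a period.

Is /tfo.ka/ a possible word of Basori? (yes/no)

/tfo.ka/ — violates constraint 3: contains banned sequence /tf/ → not permitted

no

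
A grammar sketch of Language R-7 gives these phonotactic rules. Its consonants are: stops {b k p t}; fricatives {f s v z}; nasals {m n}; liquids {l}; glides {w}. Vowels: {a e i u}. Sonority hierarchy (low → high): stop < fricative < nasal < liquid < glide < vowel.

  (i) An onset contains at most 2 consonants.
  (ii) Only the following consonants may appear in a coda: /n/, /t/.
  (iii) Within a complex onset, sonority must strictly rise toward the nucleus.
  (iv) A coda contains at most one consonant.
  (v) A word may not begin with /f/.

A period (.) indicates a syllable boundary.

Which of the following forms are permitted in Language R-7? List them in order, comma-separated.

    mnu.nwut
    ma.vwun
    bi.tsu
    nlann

mnu.nwut — violates constraint (iii): syllable 1 onset /mn/: /m/ (nasal, 3) → /n/ (nasal, 3) does not rise → not permitted
ma.vwun — σ1 onset /m/, coda /∅/ ok; σ2 onset /vw/ (2→5 rises), coda /n/ ok → permitted
bi.tsu — σ1 onset /b/, coda /∅/ ok; σ2 onset /ts/ (1→2 rises), coda /∅/ ok → permitted
nlann — violates constraint (iv): syllable 1 coda /nn/ has 2 consonants (> 1) → not permitted

ma.vwun, bi.tsu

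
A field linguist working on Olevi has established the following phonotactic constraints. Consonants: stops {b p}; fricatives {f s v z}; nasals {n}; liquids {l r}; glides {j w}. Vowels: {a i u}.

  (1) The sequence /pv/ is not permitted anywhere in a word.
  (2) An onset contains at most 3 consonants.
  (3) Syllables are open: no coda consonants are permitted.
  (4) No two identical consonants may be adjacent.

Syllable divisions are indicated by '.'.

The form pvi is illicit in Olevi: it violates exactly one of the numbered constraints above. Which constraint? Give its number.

1

pvi: contains banned sequence /pv/.
This is a violation of constraint 1: "The sequence /pv/ is not permitted anywhere in a word."
The remaining constraints (2, 3, 4) are satisfied.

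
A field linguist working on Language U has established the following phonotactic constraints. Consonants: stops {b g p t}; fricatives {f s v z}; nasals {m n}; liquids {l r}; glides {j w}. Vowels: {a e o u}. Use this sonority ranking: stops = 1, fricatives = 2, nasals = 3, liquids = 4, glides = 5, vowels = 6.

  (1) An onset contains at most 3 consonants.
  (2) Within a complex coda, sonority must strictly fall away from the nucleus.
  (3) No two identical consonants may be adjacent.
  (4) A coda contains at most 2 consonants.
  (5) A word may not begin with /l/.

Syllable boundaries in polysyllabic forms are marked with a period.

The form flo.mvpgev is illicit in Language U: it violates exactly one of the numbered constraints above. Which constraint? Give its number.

flo.mvpgev: syllable 2 onset /mvpg/ has 4 consonants (> 3).
This is a violation of constraint 1: "An onset contains at most 3 consonants."
The remaining constraints (2, 3, 4, 5) are satisfied.

1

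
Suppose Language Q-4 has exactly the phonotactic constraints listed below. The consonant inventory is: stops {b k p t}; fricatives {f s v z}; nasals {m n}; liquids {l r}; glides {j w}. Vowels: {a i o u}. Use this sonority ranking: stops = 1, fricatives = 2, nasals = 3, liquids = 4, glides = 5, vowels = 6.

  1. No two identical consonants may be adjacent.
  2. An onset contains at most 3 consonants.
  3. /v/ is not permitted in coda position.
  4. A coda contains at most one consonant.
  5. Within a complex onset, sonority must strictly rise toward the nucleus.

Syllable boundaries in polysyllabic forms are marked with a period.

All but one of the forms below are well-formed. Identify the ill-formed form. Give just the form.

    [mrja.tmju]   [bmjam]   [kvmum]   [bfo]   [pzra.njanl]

[pzra.njanl]

[mrja.tmju] — σ1 onset /mrj/ (3→4→5 rises), coda /∅/ ok; σ2 onset /tmj/ (1→3→5 rises), coda /∅/ ok → well-formed
[bmjam] — σ1 onset /bmj/ (1→3→5 rises), coda /m/ ok → well-formed
[kvmum] — σ1 onset /kvm/ (1→2→3 rises), coda /m/ ok → well-formed
[bfo] — σ1 onset /bf/ (1→2 rises), coda /∅/ ok → well-formed
[pzra.njanl] — violates constraint 4: syllable 2 coda /nl/ has 2 consonants (> 1) → ill-formed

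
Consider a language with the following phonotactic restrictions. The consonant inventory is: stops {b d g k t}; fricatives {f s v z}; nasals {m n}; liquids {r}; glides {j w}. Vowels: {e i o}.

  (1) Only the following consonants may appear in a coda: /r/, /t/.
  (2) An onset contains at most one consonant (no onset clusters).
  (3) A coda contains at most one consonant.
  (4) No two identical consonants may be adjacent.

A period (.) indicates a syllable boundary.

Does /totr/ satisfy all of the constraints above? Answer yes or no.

/totr/ — violates constraint 3: syllable 1 coda /tr/ has 2 consonants (> 1) → phonotactically illegal

no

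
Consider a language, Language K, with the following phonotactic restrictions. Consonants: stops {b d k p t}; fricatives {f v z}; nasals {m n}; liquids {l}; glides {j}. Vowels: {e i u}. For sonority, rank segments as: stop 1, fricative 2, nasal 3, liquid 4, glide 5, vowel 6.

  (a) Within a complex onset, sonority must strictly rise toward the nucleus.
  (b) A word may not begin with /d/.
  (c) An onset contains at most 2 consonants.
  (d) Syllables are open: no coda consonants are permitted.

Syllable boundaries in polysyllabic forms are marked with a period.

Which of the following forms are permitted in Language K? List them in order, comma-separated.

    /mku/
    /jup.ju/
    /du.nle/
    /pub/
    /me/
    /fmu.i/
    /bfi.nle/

/me/, /fmu.i/, /bfi.nle/

/mku/ — violates constraint (a): syllable 1 onset /mk/: /m/ (nasal, 3) → /k/ (stop, 1) does not rise → not permitted
/jup.ju/ — violates constraint (d): syllable 1 coda /p/ has 1 consonant (> 0) → not permitted
/du.nle/ — violates constraint (b): word begins with /d/ → not permitted
/pub/ — violates constraint (d): syllable 1 coda /b/ has 1 consonant (> 0) → not permitted
/me/ — σ1 onset /m/, coda /∅/ ok → permitted
/fmu.i/ — σ1 onset /fm/ (2→3 rises), coda /∅/ ok; σ2 onset /∅/, coda /∅/ ok → permitted
/bfi.nle/ — σ1 onset /bf/ (1→2 rises), coda /∅/ ok; σ2 onset /nl/ (3→4 rises), coda /∅/ ok → permitted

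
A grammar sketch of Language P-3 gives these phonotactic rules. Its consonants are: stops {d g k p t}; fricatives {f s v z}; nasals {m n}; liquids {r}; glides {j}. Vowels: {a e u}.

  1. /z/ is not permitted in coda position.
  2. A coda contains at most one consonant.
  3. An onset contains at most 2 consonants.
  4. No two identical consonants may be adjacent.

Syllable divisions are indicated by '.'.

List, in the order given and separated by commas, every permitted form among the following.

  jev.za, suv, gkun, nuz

jev.za — σ1 onset /j/, coda /v/ ok; σ2 onset /z/, coda /∅/ ok → permitted
suv — σ1 onset /s/, coda /v/ ok → permitted
gkun — σ1 onset /gk/ (2C), coda /n/ ok → permitted
nuz — violates constraint 1: syllable 1 coda contains /z/ → not permitted

jev.za, suv, gkun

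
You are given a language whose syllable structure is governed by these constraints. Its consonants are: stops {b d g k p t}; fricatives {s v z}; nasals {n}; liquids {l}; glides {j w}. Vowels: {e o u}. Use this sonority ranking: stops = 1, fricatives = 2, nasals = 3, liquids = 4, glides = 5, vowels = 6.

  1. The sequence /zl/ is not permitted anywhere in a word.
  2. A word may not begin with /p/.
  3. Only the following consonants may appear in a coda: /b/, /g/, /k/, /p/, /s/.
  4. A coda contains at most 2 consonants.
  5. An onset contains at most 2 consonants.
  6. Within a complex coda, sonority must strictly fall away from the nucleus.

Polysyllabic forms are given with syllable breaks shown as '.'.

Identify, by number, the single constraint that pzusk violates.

pzusk: word begins with /p/.
This is a violation of constraint 2: "A word may not begin with /p/."
The remaining constraints (1, 3, 4, 5, 6) are satisfied.

2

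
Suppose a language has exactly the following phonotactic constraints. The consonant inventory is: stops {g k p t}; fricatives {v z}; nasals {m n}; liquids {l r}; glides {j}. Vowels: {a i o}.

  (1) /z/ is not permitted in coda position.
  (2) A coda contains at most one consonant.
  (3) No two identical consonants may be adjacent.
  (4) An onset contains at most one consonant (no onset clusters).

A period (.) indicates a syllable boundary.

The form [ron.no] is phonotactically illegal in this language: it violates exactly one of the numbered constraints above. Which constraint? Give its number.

3

[ron.no]: adjacent identical consonants /nn/.
This is a violation of constraint 3: "No two identical consonants may be adjacent."
The remaining constraints (1, 2, 4) are satisfied.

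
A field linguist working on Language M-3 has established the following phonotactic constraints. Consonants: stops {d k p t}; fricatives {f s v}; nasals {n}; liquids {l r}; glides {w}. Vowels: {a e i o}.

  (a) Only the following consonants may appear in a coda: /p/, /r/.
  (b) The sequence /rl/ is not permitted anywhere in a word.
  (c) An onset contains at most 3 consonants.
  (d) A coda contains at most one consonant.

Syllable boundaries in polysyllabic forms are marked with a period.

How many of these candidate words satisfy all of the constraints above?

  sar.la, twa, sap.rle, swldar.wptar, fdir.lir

sar.la — violates constraint (b): contains banned sequence /rl/ → illicit
twa — σ1 onset /tw/ (2C), coda /∅/ ok → licit
sap.rle — violates constraint (b): contains banned sequence /rl/ → illicit
swldar.wptar — violates constraint (c): syllable 1 onset /swld/ has 4 consonants (> 3) → illicit
fdir.lir — violates constraint (b): contains banned sequence /rl/ → illicit
Licit: twa → 1.

1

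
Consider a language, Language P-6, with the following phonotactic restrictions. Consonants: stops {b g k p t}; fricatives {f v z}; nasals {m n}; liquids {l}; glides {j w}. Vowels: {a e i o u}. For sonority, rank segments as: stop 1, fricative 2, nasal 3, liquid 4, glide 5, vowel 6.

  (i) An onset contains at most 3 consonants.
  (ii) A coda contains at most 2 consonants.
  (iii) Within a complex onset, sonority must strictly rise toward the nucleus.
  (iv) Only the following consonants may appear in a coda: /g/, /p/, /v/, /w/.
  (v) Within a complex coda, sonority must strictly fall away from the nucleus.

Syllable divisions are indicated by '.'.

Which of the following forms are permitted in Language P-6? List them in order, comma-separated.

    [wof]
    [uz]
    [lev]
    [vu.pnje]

[wof] — violates constraint (iv): syllable 1 coda contains /f/, which is not a licensed coda consonant → not permitted
[uz] — violates constraint (iv): syllable 1 coda contains /z/, which is not a licensed coda consonant → not permitted
[lev] — σ1 onset /l/, coda /v/ ok → permitted
[vu.pnje] — σ1 onset /v/, coda /∅/ ok; σ2 onset /pnj/ (1→3→5 rises), coda /∅/ ok → permitted

[lev], [vu.pnje]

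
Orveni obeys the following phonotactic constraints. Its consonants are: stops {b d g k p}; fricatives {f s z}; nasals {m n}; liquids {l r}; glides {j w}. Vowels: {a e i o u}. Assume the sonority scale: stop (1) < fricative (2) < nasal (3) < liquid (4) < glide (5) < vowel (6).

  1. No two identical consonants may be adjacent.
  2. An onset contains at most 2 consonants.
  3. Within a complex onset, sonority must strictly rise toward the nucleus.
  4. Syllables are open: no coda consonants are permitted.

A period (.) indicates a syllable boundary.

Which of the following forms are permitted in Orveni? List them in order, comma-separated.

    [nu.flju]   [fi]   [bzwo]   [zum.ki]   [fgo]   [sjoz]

[fi]

[nu.flju] — violates constraint 2: syllable 2 onset /flj/ has 3 consonants (> 2) → not permitted
[fi] — σ1 onset /f/, coda /∅/ ok → permitted
[bzwo] — violates constraint 2: syllable 1 onset /bzw/ has 3 consonants (> 2) → not permitted
[zum.ki] — violates constraint 4: syllable 1 coda /m/ has 1 consonant (> 0) → not permitted
[fgo] — violates constraint 3: syllable 1 onset /fg/: /f/ (fricative, 2) → /g/ (stop, 1) does not rise → not permitted
[sjoz] — violates constraint 4: syllable 1 coda /z/ has 1 consonant (> 0) → not permitted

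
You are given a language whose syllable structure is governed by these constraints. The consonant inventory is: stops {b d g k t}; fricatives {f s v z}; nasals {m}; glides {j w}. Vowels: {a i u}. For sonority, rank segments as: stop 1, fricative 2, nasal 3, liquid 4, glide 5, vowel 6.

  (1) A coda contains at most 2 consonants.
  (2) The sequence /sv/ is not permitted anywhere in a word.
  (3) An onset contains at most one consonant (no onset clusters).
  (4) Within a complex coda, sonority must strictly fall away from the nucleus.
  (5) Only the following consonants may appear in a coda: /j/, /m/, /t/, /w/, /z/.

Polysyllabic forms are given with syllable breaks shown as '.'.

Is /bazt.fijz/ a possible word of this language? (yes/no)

/bazt.fijz/ — σ1 onset /b/, coda /zt/ (2→1 falls) ok; σ2 onset /f/, coda /jz/ (5→2 falls) ok → well-formed

yes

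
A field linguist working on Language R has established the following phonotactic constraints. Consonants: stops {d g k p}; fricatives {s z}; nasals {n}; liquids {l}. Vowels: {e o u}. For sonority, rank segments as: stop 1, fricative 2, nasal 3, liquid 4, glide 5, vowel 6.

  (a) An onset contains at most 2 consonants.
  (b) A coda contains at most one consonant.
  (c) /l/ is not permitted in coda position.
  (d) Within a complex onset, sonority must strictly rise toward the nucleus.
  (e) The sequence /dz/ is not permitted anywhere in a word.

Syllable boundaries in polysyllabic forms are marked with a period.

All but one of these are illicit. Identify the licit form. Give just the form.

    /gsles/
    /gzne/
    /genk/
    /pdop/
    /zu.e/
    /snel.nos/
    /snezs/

/gsles/ — violates constraint (a): syllable 1 onset /gsl/ has 3 consonants (> 2) → illicit
/gzne/ — violates constraint (a): syllable 1 onset /gzn/ has 3 consonants (> 2) → illicit
/genk/ — violates constraint (b): syllable 1 coda /nk/ has 2 consonants (> 1) → illicit
/pdop/ — violates constraint (d): syllable 1 onset /pd/: /p/ (stop, 1) → /d/ (stop, 1) does not rise → illicit
/zu.e/ — σ1 onset /z/, coda /∅/ ok; σ2 onset /∅/, coda /∅/ ok → licit
/snel.nos/ — violates constraint (c): syllable 1 coda contains /l/ → illicit
/snezs/ — violates constraint (b): syllable 1 coda /zs/ has 2 consonants (> 1) → illicit

/zu.e/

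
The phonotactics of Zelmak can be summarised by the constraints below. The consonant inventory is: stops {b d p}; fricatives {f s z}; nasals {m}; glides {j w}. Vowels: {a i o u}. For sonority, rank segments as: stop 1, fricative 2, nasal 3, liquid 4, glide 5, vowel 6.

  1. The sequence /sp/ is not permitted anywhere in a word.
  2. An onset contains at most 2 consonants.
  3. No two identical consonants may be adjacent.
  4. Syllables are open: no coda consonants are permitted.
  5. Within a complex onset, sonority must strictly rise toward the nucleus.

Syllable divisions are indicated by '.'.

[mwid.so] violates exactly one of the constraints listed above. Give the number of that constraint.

[mwid.so]: syllable 1 coda /d/ has 1 consonant (> 0).
This is a violation of constraint 4: "Syllables are open: no coda consonants are permitted."
The remaining constraints (1, 2, 3, 5) are satisfied.

4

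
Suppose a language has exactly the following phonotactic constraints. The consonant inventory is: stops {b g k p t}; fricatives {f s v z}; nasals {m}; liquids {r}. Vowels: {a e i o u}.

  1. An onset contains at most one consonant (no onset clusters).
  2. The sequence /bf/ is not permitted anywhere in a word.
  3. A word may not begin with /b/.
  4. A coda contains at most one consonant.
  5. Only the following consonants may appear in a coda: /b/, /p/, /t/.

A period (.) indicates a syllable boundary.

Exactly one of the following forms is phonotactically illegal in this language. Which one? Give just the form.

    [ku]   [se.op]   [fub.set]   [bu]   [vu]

[bu]

[ku] — σ1 onset /k/, coda /∅/ ok → phonotactically legal
[se.op] — σ1 onset /s/, coda /∅/ ok; σ2 onset /∅/, coda /p/ ok → phonotactically legal
[fub.set] — σ1 onset /f/, coda /b/ ok; σ2 onset /s/, coda /t/ ok → phonotactically legal
[bu] — violates constraint 3: word begins with /b/ → phonotactically illegal
[vu] — σ1 onset /v/, coda /∅/ ok → phonotactically legal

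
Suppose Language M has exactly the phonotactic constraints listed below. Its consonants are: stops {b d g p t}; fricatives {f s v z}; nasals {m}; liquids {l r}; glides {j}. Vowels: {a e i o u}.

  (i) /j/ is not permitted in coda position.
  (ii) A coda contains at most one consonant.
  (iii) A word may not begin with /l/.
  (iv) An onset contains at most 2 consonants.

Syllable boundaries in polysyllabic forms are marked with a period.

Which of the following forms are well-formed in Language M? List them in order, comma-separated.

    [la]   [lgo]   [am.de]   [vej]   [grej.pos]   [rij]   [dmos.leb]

[la] — violates constraint (iii): word begins with /l/ → ill-formed
[lgo] — violates constraint (iii): word begins with /l/ → ill-formed
[am.de] — σ1 onset /∅/, coda /m/ ok; σ2 onset /d/, coda /∅/ ok → well-formed
[vej] — violates constraint (i): syllable 1 coda contains /j/ → ill-formed
[grej.pos] — violates constraint (i): syllable 1 coda contains /j/ → ill-formed
[rij] — violates constraint (i): syllable 1 coda contains /j/ → ill-formed
[dmos.leb] — σ1 onset /dm/ (2C), coda /s/ ok; σ2 onset /l/, coda /b/ ok → well-formed

[am.de], [dmos.leb]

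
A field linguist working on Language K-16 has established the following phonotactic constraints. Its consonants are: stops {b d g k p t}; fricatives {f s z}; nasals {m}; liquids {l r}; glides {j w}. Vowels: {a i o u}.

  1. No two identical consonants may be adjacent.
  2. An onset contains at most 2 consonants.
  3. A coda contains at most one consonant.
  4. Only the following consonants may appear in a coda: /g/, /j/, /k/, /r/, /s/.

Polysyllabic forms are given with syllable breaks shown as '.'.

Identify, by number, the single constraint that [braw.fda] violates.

4

[braw.fda]: syllable 1 coda contains /w/, which is not a licensed coda consonant.
This is a violation of constraint 4: "Only the following consonants may appear in a coda: /g/, /j/, /k/, /r/, /s/."
The remaining constraints (1, 2, 3) are satisfied.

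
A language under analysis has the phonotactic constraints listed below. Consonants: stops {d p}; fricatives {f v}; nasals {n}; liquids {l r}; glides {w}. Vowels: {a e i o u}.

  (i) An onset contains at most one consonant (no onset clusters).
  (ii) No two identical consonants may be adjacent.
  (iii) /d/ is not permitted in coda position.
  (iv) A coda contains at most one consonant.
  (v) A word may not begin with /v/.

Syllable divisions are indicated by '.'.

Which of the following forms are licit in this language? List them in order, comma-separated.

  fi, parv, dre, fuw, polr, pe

fi — σ1 onset /f/, coda /∅/ ok → licit
parv — violates constraint (iv): syllable 1 coda /rv/ has 2 consonants (> 1) → illicit
dre — violates constraint (i): syllable 1 onset /dr/ has 2 consonants (> 1) → illicit
fuw — σ1 onset /f/, coda /w/ ok → licit
polr — violates constraint (iv): syllable 1 coda /lr/ has 2 consonants (> 1) → illicit
pe — σ1 onset /p/, coda /∅/ ok → licit

fi, fuw, pe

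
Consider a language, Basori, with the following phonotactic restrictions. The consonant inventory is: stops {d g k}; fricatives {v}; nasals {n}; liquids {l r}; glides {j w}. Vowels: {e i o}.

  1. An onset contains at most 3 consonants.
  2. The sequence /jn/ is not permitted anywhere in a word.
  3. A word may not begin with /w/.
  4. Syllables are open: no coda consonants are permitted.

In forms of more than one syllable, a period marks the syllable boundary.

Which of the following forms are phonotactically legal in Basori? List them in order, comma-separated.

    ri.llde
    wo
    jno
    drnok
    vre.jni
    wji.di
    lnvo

ri.llde — σ1 onset /r/, coda /∅/ ok; σ2 onset /lld/ (3C), coda /∅/ ok → phonotactically legal
wo — violates constraint 3: word begins with /w/ → phonotactically illegal
jno — violates constraint 2: contains banned sequence /jn/ → phonotactically illegal
drnok — violates constraint 4: syllable 1 coda /k/ has 1 consonant (> 0) → phonotactically illegal
vre.jni — violates constraint 2: contains banned sequence /jn/ → phonotactically illegal
wji.di — violates constraint 3: word begins with /w/ → phonotactically illegal
lnvo — σ1 onset /lnv/ (3C), coda /∅/ ok → phonotactically legal

ri.llde, lnvo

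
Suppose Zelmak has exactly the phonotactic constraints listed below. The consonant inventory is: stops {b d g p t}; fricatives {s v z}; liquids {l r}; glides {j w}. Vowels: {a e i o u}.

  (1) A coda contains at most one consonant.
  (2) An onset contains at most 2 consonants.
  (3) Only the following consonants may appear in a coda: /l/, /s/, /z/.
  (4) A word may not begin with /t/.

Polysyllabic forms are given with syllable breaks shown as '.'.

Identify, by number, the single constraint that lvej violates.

lvej: syllable 1 coda contains /j/, which is not a licensed coda consonant.
This is a violation of constraint 3: "Only the following consonants may appear in a coda: /l/, /s/, /z/."
The remaining constraints (1, 2, 4) are satisfied.

3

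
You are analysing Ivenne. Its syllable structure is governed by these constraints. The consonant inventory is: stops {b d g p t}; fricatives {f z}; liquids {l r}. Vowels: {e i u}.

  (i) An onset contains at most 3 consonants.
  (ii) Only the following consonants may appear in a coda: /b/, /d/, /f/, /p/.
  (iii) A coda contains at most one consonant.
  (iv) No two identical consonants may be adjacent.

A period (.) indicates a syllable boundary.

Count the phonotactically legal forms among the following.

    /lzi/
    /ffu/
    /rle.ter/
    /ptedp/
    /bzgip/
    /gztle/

/lzi/ — σ1 onset /lz/ (2C), coda /∅/ ok → phonotactically legal
/ffu/ — violates constraint (iv): adjacent identical consonants /ff/ → phonotactically illegal
/rle.ter/ — violates constraint (ii): syllable 2 coda contains /r/, which is not a licensed coda consonant → phonotactically illegal
/ptedp/ — violates constraint (iii): syllable 1 coda /dp/ has 2 consonants (> 1) → phonotactically illegal
/bzgip/ — σ1 onset /bzg/ (3C), coda /p/ ok → phonotactically legal
/gztle/ — violates constraint (i): syllable 1 onset /gztl/ has 4 consonants (> 3) → phonotactically illegal
Phonotactically legal: /lzi/, /bzgip/ → 2.

2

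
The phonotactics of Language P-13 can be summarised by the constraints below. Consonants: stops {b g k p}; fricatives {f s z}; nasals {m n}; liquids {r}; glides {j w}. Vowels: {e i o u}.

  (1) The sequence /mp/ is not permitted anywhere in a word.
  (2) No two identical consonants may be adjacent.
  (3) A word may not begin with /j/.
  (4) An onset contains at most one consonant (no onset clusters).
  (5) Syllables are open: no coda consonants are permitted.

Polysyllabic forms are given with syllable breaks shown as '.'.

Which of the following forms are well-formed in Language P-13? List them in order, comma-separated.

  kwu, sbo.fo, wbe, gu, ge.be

kwu — violates constraint 4: syllable 1 onset /kw/ has 2 consonants (> 1) → ill-formed
sbo.fo — violates constraint 4: syllable 1 onset /sb/ has 2 consonants (> 1) → ill-formed
wbe — violates constraint 4: syllable 1 onset /wb/ has 2 consonants (> 1) → ill-formed
gu — σ1 onset /g/, coda /∅/ ok → well-formed
ge.be — σ1 onset /g/, coda /∅/ ok; σ2 onset /b/, coda /∅/ ok → well-formed

gu, ge.be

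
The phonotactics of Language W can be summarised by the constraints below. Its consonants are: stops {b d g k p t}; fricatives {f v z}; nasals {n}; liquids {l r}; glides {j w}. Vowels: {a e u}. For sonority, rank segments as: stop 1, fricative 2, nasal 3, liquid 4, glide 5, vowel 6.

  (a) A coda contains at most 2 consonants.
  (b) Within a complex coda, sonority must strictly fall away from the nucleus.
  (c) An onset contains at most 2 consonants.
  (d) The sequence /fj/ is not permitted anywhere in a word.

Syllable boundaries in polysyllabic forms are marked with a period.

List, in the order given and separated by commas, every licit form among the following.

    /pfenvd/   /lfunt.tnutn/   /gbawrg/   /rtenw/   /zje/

/zje/

/pfenvd/ — violates constraint (a): syllable 1 coda /nvd/ has 3 consonants (> 2) → illicit
/lfunt.tnutn/ — violates constraint (b): syllable 2 coda /tn/: /t/ (stop, 1) → /n/ (nasal, 3) does not fall → illicit
/gbawrg/ — violates constraint (a): syllable 1 coda /wrg/ has 3 consonants (> 2) → illicit
/rtenw/ — violates constraint (b): syllable 1 coda /nw/: /n/ (nasal, 3) → /w/ (glide, 5) does not fall → illicit
/zje/ — σ1 onset /zj/ (2C), coda /∅/ ok → licit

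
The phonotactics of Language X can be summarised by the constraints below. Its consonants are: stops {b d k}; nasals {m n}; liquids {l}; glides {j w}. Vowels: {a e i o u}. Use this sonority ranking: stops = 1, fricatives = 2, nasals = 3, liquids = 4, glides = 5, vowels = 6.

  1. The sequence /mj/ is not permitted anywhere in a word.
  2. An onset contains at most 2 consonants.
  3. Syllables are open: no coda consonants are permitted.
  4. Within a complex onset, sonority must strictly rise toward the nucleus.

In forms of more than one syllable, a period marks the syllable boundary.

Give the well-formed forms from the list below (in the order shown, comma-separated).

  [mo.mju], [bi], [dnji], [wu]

[mo.mju] — violates constraint 1: contains banned sequence /mj/ → ill-formed
[bi] — σ1 onset /b/, coda /∅/ ok → well-formed
[dnji] — violates constraint 2: syllable 1 onset /dnj/ has 3 consonants (> 2) → ill-formed
[wu] — σ1 onset /w/, coda /∅/ ok → well-formed

[bi], [wu]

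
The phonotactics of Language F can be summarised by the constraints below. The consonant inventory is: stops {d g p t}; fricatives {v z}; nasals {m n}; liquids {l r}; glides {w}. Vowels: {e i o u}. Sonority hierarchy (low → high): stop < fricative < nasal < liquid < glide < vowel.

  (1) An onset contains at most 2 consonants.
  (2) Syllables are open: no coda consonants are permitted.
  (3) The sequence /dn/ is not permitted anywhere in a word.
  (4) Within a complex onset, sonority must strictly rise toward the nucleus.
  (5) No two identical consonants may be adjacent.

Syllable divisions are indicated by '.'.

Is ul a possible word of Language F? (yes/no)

ul — violates constraint 2: syllable 1 coda /l/ has 1 consonant (> 0) → not permitted

no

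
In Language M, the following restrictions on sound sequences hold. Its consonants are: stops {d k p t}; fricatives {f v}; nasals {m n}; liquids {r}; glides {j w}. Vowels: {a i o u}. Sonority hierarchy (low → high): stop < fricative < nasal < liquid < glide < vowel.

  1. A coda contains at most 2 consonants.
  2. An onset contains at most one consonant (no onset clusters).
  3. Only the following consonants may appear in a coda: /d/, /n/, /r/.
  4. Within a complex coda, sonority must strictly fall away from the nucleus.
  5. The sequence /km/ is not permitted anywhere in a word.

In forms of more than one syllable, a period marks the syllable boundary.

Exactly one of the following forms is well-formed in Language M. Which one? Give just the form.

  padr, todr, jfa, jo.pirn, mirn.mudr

padr — violates constraint 4: syllable 1 coda /dr/: /d/ (stop, 1) → /r/ (liquid, 4) does not fall → ill-formed
todr — violates constraint 4: syllable 1 coda /dr/: /d/ (stop, 1) → /r/ (liquid, 4) does not fall → ill-formed
jfa — violates constraint 2: syllable 1 onset /jf/ has 2 consonants (> 1) → ill-formed
jo.pirn — σ1 onset /j/, coda /∅/ ok; σ2 onset /p/, coda /rn/ (4→3 falls) ok → well-formed
mirn.mudr — violates constraint 4: syllable 2 coda /dr/: /d/ (stop, 1) → /r/ (liquid, 4) does not fall → ill-formed

jo.pirn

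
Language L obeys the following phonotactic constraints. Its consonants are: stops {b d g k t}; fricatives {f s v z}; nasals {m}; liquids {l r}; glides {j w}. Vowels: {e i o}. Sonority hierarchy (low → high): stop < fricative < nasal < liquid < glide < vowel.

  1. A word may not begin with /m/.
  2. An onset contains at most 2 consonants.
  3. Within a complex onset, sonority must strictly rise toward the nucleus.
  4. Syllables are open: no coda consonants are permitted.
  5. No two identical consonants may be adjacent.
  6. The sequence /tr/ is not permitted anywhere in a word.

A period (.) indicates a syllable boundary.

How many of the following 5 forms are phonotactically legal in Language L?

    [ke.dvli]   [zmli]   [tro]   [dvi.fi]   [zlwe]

[ke.dvli] — violates constraint 2: syllable 2 onset /dvl/ has 3 consonants (> 2) → phonotactically illegal
[zmli] — violates constraint 2: syllable 1 onset /zml/ has 3 consonants (> 2) → phonotactically illegal
[tro] — violates constraint 6: contains banned sequence /tr/ → phonotactically illegal
[dvi.fi] — σ1 onset /dv/ (1→2 rises), coda /∅/ ok; σ2 onset /f/, coda /∅/ ok → phonotactically legal
[zlwe] — violates constraint 2: syllable 1 onset /zlw/ has 3 consonants (> 2) → phonotactically illegal
Phonotactically legal: [dvi.fi] → 1.

1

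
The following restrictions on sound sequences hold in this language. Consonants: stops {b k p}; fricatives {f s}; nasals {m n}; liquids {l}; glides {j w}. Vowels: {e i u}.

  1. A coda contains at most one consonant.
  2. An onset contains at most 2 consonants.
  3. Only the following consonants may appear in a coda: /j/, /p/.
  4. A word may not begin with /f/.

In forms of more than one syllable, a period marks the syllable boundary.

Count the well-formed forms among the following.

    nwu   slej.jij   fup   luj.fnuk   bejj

2

nwu — σ1 onset /nw/ (2C), coda /∅/ ok → well-formed
slej.jij — σ1 onset /sl/ (2C), coda /j/ ok; σ2 onset /j/, coda /j/ ok → well-formed
fup — violates constraint 4: word begins with /f/ → ill-formed
luj.fnuk — violates constraint 3: syllable 2 coda contains /k/, which is not a licensed coda consonant → ill-formed
bejj — violates constraint 1: syllable 1 coda /jj/ has 2 consonants (> 1) → ill-formed
Well-formed: nwu, slej.jij → 2.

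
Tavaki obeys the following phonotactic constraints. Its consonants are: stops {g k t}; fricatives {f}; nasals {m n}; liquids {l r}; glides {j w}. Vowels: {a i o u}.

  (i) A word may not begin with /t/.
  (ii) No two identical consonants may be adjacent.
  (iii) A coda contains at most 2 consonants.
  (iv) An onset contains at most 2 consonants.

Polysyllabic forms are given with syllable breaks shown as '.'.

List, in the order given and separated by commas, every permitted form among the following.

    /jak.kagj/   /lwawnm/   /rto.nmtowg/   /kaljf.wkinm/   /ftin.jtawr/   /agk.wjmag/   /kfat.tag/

/ftin.jtawr/

/jak.kagj/ — violates constraint (ii): adjacent identical consonants /kk/ → not permitted
/lwawnm/ — violates constraint (iii): syllable 1 coda /wnm/ has 3 consonants (> 2) → not permitted
/rto.nmtowg/ — violates constraint (iv): syllable 2 onset /nmt/ has 3 consonants (> 2) → not permitted
/kaljf.wkinm/ — violates constraint (iii): syllable 1 coda /ljf/ has 3 consonants (> 2) → not permitted
/ftin.jtawr/ — σ1 onset /ft/ (2C), coda /n/ ok; σ2 onset /jt/ (2C), coda /wr/ (2C) ok → permitted
/agk.wjmag/ — violates constraint (iv): syllable 2 onset /wjm/ has 3 consonants (> 2) → not permitted
/kfat.tag/ — violates constraint (ii): adjacent identical consonants /tt/ → not permitted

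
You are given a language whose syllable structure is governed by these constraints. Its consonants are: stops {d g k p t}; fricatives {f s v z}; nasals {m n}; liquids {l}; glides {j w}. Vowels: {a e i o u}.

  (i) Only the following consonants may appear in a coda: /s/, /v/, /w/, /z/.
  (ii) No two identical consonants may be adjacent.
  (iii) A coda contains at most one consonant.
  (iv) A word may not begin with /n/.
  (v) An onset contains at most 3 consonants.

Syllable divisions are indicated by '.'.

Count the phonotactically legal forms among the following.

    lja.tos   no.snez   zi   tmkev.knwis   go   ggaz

4

lja.tos — σ1 onset /lj/ (2C), coda /∅/ ok; σ2 onset /t/, coda /s/ ok → phonotactically legal
no.snez — violates constraint (iv): word begins with /n/ → phonotactically illegal
zi — σ1 onset /z/, coda /∅/ ok → phonotactically legal
tmkev.knwis — σ1 onset /tmk/ (3C), coda /v/ ok; σ2 onset /knw/ (3C), coda /s/ ok → phonotactically legal
go — σ1 onset /g/, coda /∅/ ok → phonotactically legal
ggaz — violates constraint (ii): adjacent identical consonants /gg/ → phonotactically illegal
Phonotactically legal: lja.tos, zi, tmkev.knwis, go → 4.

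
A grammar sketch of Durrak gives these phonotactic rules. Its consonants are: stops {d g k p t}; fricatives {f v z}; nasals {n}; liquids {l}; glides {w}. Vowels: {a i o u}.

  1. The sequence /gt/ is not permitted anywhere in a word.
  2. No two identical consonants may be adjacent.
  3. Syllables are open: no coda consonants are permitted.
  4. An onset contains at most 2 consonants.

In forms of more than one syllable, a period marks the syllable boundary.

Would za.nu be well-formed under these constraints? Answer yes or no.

yes

za.nu — σ1 onset /z/, coda /∅/ ok; σ2 onset /n/, coda /∅/ ok → well-formed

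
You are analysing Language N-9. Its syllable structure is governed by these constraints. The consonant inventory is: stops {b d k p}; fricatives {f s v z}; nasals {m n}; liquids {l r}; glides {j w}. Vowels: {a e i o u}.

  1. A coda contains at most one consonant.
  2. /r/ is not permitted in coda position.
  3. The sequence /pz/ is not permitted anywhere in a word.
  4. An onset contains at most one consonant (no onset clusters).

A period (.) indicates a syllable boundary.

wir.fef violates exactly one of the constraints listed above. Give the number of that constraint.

2

wir.fef: syllable 1 coda contains /r/.
This is a violation of constraint 2: "/r/ is not permitted in coda position."
The remaining constraints (1, 3, 4) are satisfied.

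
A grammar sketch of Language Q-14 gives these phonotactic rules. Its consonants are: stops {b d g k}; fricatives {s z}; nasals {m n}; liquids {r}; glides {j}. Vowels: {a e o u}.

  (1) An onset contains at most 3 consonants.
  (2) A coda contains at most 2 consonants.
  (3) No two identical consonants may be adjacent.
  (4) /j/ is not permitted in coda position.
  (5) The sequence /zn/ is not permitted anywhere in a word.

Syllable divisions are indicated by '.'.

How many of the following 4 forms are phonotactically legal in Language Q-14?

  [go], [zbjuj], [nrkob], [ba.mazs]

3

[go] — σ1 onset /g/, coda /∅/ ok → phonotactically legal
[zbjuj] — violates constraint 4: syllable 1 coda contains /j/ → phonotactically illegal
[nrkob] — σ1 onset /nrk/ (3C), coda /b/ ok → phonotactically legal
[ba.mazs] — σ1 onset /b/, coda /∅/ ok; σ2 onset /m/, coda /zs/ (2C) ok → phonotactically legal
Phonotactically legal: [go], [nrkob], [ba.mazs] → 3.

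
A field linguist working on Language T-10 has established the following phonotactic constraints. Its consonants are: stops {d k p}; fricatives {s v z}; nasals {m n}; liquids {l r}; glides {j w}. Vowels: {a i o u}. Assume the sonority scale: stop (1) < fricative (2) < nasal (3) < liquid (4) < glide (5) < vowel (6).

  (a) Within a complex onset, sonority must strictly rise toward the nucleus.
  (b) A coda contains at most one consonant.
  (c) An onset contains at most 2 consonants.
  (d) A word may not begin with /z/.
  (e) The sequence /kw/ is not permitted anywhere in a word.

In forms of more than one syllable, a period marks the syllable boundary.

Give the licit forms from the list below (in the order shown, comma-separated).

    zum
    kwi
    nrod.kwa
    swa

swa

zum — violates constraint (d): word begins with /z/ → illicit
kwi — violates constraint (e): contains banned sequence /kw/ → illicit
nrod.kwa — violates constraint (e): contains banned sequence /kw/ → illicit
swa — σ1 onset /sw/ (2→5 rises), coda /∅/ ok → licit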